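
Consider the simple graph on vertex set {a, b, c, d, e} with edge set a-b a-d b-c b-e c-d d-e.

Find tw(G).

A width-2 tree decomposition is:
Bags: B1 = {a, b, d}  B2 = {b, d, e}  B3 = {b, c, d}
Tree: B1–B2, B2–B3
Every bag has size at most 3, so the width is 3 − 1 = 2 and tw(G) ≤ 2. The edges d–a–b–e–d form a cycle, so G is not a tree and its treewidth is at least 2. Combining the bounds, tw(G) = 2.

2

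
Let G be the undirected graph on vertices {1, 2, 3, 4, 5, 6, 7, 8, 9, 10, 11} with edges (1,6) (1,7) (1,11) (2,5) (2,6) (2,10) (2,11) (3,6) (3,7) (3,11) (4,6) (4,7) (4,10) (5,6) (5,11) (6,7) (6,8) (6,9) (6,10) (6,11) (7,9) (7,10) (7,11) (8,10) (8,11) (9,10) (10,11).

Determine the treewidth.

A width-3 tree decomposition is:
Bags: B1 = {6, 7, 10, 11}  B2 = {2, 6, 10, 11}  B3 = {3, 6, 7, 11}  B4 = {4, 6, 7, 10}  B5 = {6, 8, 10, 11}  B6 = {1, 6, 7, 11}  B7 = {6, 7, 9, 10}  B8 = {2, 5, 6, 11}
Tree: B1–B2, B1–B3, B1–B4, B2–B5, B1–B6, B1–B7, B2–B8
The largest bag has 4 vertices, giving width 3; this decomposition certifies tw(G) ≤ 3. On the other hand G contains the 4-clique {6, 7, 9, 10}. A clique must lie in a single bag of any decomposition, so no decomposition can have width below 3. Combining the bounds, tw(G) = 3.

3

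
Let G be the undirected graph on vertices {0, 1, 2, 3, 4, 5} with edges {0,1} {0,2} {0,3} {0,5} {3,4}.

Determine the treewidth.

A width-1 tree decomposition is:
Bags: B1 = {0, 5}  B2 = {0, 3}  B3 = {3, 4}  B4 = {0, 1}  B5 = {0, 2}
Tree: B1–B2, B2–B3, B1–B4, B4–B5
Each bag holds 2 vertices, so the decomposition has width 1, which upper-bounds the treewidth. G has an edge, so its treewidth is at least 1. The upper and lower bounds meet at 1, so that is the treewidth.

1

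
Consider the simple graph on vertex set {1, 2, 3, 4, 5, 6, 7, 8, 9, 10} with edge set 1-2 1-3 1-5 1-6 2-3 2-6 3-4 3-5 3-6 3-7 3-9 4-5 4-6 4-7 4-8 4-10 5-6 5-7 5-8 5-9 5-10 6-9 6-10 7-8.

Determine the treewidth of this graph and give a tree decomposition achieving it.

Treewidth 3.
Bags: B1 = {3, 4, 5, 6}  B2 = {3, 5, 6, 9}  B3 = {1, 3, 5, 6}  B4 = {3, 4, 5, 7}  B5 = {4, 5, 6, 10}  B6 = {1, 2, 3, 6}  B7 = {4, 5, 7, 8}
Tree: B1–B2, B2–B3, B1–B4, B1–B5, B3–B6, B4–B7

Each bag holds 4 vertices, so the decomposition has width 3, which upper-bounds the treewidth. For the lower bound, the 4 vertices {1, 2, 3, 6} are pairwise adjacent, and any tree decomposition puts a clique entirely inside one bag — forcing width ≥ 3. The upper and lower bounds meet at 3, so that is the treewidth.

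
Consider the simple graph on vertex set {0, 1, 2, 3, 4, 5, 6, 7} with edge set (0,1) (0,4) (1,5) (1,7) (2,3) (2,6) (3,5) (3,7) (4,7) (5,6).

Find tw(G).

2

A width-2 tree decomposition is:
Bags: B1 = {2, 3, 6}  B2 = {3, 5, 6}  B3 = {3, 5, 7}  B4 = {1, 5, 7}  B5 = {1, 4, 7}  B6 = {0, 1, 4}
Tree: B1–B2, B2–B3, B3–B4, B4–B5, B5–B6
Each bag holds 3 vertices, so the decomposition has width 2, which upper-bounds the treewidth. For the lower bound, G contains the cycle 2–6–5–3–2, so G is not a forest; only forests have treewidth ≤ 1, hence tw(G) ≥ 2. Combining the bounds, tw(G) = 2.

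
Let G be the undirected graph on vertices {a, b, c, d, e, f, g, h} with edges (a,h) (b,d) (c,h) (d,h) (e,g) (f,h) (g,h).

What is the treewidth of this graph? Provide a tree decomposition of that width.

Treewidth 1.
One optimal decomposition is:
Bags: B1 = {g, h}  B2 = {d, h}  B3 = {f, h}  B4 = {b, d}  B5 = {c, h}  B6 = {a, h}  B7 = {e, g}
Tree: B1–B2, B1–B3, B2–B4, B1–B5, B2–B6, B1–B7

The largest bag has 2 vertices, giving width 1; this decomposition certifies tw(G) ≤ 1. Any graph with an edge has treewidth ≥ 1, and G has the edge h–g. The upper and lower bounds meet at 1, so that is the treewidth.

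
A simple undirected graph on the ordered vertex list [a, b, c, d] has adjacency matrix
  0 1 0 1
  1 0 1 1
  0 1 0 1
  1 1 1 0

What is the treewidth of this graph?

2

A width-2 tree decomposition is:
Bags: B1 = {a, b, d}  B2 = {b, c, d}
Tree: B1–B2
Every bag has size at most 3, so the width is 3 − 1 = 2 and tw(G) ≤ 2. Conversely, {b, c, d} is a clique of size 3, and the vertices of any clique must share a bag in every tree decomposition; so some bag has ≥ 3 vertices and tw(G) ≥ 2. Hence tw(G) = 2 exactly.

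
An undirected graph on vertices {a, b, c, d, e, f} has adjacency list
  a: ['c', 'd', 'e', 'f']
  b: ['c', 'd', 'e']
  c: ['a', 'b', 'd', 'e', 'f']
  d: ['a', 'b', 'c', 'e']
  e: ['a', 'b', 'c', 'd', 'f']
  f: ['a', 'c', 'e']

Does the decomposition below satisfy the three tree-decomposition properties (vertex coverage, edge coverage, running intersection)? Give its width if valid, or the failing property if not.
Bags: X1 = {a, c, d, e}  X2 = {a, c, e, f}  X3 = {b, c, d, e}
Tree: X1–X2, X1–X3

Checking the three conditions: (i) the bags cover all of {a, b, c, d, e, f}; (ii) for each edge, some bag contains both endpoints; (iii) the bags containing any fixed vertex form a subtree. All hold, so the decomposition is valid with width 4 − 1 = 3.

Yes; width 3.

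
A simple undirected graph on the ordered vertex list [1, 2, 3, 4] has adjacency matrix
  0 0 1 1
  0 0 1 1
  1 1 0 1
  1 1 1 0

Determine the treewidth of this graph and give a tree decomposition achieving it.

The largest bag has 3 vertices, giving width 2; this decomposition certifies tw(G) ≤ 2. For the lower bound, the 3 vertices {1, 3, 4} are pairwise adjacent, and any tree decomposition puts a clique entirely inside one bag — forcing width ≥ 2. Therefore the treewidth is 2.

Treewidth 2.
One optimal decomposition is:
Bags: B1 = {1, 3, 4}  B2 = {2, 3, 4}
Tree: B1–B2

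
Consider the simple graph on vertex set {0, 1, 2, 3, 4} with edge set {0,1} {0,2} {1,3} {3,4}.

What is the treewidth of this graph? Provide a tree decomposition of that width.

Treewidth 1.
Bags: B1 = {3, 4}  B2 = {1, 3}  B3 = {0, 1}  B4 = {0, 2}
Tree: B1–B2, B2–B3, B3–B4

Every bag has size at most 2, so the width is 2 − 1 = 1 and tw(G) ≤ 1. G has an edge, so its treewidth is at least 1. Hence tw(G) = 1 exactly.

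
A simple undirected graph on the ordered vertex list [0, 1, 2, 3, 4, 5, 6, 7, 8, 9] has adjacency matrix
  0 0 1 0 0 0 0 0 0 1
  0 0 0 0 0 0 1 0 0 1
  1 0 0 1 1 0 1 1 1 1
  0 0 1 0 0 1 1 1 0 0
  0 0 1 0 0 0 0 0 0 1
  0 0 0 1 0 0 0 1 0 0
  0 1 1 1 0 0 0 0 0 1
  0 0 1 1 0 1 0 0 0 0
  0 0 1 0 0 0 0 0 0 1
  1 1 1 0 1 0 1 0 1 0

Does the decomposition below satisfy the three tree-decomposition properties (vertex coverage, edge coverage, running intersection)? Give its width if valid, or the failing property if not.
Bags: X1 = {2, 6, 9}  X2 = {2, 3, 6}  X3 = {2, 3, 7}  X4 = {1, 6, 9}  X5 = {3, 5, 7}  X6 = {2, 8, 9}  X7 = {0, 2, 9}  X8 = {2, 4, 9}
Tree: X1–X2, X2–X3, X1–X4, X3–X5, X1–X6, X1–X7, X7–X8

Yes; width 2.

Checking the three conditions: (i) the bags cover all of {0, 1, 2, 3, 4, 5, 6, 7, 8, 9}; (ii) for each edge, some bag contains both endpoints; (iii) the bags containing any fixed vertex form a subtree. All hold, so the decomposition is valid with width 3 − 1 = 2.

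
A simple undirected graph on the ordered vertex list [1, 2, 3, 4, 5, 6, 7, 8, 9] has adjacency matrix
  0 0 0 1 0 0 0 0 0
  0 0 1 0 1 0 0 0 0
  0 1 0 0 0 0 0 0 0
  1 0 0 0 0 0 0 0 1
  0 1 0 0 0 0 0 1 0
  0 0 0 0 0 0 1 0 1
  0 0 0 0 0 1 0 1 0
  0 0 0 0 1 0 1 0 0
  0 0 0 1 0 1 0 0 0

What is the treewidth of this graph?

A width-1 tree decomposition is:
Bags: B1 = {1, 4}  B2 = {4, 9}  B3 = {6, 9}  B4 = {6, 7}  B5 = {7, 8}  B6 = {5, 8}  B7 = {2, 5}  B8 = {2, 3}
Tree: B1–B2, B2–B3, B3–B4, B4–B5, B5–B6, B6–B7, B7–B8
The largest bag has 2 vertices, giving width 1; this decomposition certifies tw(G) ≤ 1. G has an edge, so its treewidth is at least 1. Combining the bounds, tw(G) = 1.

1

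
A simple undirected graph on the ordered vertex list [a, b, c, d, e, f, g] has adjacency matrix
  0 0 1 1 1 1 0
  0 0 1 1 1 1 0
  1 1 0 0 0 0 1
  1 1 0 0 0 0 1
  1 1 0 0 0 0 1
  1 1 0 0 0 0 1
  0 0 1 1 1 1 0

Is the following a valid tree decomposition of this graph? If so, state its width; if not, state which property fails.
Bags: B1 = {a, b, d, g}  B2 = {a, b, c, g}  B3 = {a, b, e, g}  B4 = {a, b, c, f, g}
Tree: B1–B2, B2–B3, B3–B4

No — bags containing vertex c are not connected in the tree.

A tree decomposition must satisfy three properties: every vertex lies in some bag; for every edge, both endpoints lie together in some bag; and for every vertex, the bags containing it form a connected subtree. Here bags containing vertex c are not connected in the tree, so the decomposition is invalid.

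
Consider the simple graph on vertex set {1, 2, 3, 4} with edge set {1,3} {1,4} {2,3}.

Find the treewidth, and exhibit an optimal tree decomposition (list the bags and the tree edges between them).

Every bag has size at most 2, so the width is 2 − 1 = 1 and tw(G) ≤ 1. Since G has at least one edge (e.g. 2–3), it is not an edgeless graph, so tw(G) ≥ 1. Hence tw(G) = 1 exactly.

Treewidth 1.
One optimal decomposition is:
Bags: B1 = {2, 3}  B2 = {1, 3}  B3 = {1, 4}
Tree: B1–B2, B2–B3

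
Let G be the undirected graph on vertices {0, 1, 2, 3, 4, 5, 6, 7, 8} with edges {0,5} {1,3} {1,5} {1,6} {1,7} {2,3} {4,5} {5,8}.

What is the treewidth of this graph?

A width-1 tree decomposition is:
Bags: B1 = {1, 5}  B2 = {0, 5}  B3 = {5, 8}  B4 = {1, 7}  B5 = {1, 6}  B6 = {4, 5}  B7 = {1, 3}  B8 = {2, 3}
Tree: B1–B2, B2–B3, B1–B4, B1–B5, B1–B6, B4–B7, B7–B8
Every bag has size at most 2, so the width is 2 − 1 = 1 and tw(G) ≤ 1. Since G has at least one edge (e.g. 5–1), it is not an edgeless graph, so tw(G) ≥ 1. Therefore the treewidth is 1.

1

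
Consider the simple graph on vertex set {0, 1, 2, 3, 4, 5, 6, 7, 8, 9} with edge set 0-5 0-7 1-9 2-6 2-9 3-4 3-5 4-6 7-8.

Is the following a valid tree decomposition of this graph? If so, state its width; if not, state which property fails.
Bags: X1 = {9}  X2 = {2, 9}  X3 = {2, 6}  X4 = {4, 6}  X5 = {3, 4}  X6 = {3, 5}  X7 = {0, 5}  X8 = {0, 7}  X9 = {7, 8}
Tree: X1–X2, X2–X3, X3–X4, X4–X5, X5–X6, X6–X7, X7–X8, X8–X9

No — vertex 1 appears in no bag.

A tree decomposition must satisfy three properties: every vertex lies in some bag; for every edge, both endpoints lie together in some bag; and for every vertex, the bags containing it form a connected subtree. Here vertex 1 appears in no bag, so the decomposition is invalid.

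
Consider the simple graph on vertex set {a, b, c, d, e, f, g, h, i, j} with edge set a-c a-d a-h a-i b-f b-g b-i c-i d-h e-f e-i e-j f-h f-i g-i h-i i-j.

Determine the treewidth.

2

A width-2 tree decomposition is:
Bags: B1 = {f, h, i}  B2 = {a, h, i}  B3 = {b, f, i}  B4 = {b, g, i}  B5 = {a, c, i}  B6 = {e, f, i}  B7 = {a, d, h}  B8 = {e, i, j}
Tree: B1–B2, B1–B3, B3–B4, B2–B5, B1–B6, B2–B7, B6–B8
Each bag holds 3 vertices, so the decomposition has width 2, which upper-bounds the treewidth. On the other hand G contains the 3-clique {a, d, h}. A clique must lie in a single bag of any decomposition, so no decomposition can have width below 2. Therefore the treewidth is 2.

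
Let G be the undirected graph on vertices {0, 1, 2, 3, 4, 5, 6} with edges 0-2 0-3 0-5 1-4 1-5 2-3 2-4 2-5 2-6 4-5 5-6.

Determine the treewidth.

2

A width-2 tree decomposition is:
Bags: B1 = {0, 2, 5}  B2 = {2, 4, 5}  B3 = {2, 5, 6}  B4 = {1, 4, 5}  B5 = {0, 2, 3}
Tree: B1–B2, B2–B3, B2–B4, B1–B5
Every bag has size at most 3, so the width is 3 − 1 = 2 and tw(G) ≤ 2. On the other hand G contains the 3-clique {1, 4, 5}. A clique must lie in a single bag of any decomposition, so no decomposition can have width below 2. Hence tw(G) = 2 exactly.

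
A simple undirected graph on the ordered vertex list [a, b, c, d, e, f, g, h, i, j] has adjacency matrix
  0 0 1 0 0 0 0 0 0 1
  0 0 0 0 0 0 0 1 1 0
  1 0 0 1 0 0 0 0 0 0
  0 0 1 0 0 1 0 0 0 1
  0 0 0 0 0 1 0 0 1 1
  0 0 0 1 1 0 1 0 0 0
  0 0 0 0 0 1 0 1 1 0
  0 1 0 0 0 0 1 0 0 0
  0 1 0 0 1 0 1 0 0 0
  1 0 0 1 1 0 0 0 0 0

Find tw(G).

2

A width-2 tree decomposition is:
Bags: B1 = {b, h, i}  B2 = {g, h, i}  B3 = {e, g, i}  B4 = {e, f, g}  B5 = {e, f, j}  B6 = {d, f, j}  B7 = {a, d, j}  B8 = {a, c, d}
Tree: B1–B2, B2–B3, B3–B4, B4–B5, B5–B6, B6–B7, B7–B8
Every bag has size at most 3, so the width is 3 − 1 = 2 and tw(G) ≤ 2. The edges b–h–g–i–b form a cycle, so G is not a tree and its treewidth is at least 2. Hence tw(G) = 2 exactly.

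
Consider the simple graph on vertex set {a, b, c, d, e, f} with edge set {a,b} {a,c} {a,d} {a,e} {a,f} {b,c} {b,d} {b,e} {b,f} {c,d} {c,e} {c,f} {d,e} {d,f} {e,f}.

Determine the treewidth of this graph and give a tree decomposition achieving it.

Treewidth 5.
One optimal decomposition is:
Bags: B1 = {a, b, c, d, e, f}
Tree: (single bag)

A single bag containing all 6 vertices is trivially a valid decomposition of width 5. On the other hand G contains the 6-clique {a, b, c, d, e, f}. A clique must lie in a single bag of any decomposition, so no decomposition can have width below 5. The upper and lower bounds meet at 5, so that is the treewidth.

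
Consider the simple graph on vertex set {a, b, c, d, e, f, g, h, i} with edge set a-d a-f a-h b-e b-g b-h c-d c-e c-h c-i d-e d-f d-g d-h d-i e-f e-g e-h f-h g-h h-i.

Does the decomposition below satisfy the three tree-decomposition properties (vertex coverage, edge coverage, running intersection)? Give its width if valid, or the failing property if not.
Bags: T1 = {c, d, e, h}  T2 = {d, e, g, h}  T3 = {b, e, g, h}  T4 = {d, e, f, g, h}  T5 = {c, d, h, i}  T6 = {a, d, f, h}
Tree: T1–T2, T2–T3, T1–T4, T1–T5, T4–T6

No — bags containing vertex g are not connected in the tree.

A tree decomposition must satisfy three properties: every vertex lies in some bag; for every edge, both endpoints lie together in some bag; and for every vertex, the bags containing it form a connected subtree. Here bags containing vertex g are not connected in the tree, so the decomposition is invalid.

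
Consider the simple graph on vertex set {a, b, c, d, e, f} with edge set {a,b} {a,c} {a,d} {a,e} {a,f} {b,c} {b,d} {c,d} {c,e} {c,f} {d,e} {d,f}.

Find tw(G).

3

A width-3 tree decomposition is:
Bags: B1 = {a, c, d, f}  B2 = {a, c, d, e}  B3 = {a, b, c, d}
Tree: B1–B2, B2–B3
Every bag has size at most 4, so the width is 4 − 1 = 3 and tw(G) ≤ 3. On the other hand G contains the 4-clique {a, c, d, e}. A clique must lie in a single bag of any decomposition, so no decomposition can have width below 3. Combining the bounds, tw(G) = 3.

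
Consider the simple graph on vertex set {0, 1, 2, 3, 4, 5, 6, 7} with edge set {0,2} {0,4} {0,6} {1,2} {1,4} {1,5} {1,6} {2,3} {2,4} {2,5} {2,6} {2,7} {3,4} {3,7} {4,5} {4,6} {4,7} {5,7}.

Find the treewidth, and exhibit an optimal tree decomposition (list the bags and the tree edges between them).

Treewidth 3.
One such decomposition:
Bags: B1 = {1, 2, 4, 5}  B2 = {2, 4, 5, 7}  B3 = {1, 2, 4, 6}  B4 = {2, 3, 4, 7}  B5 = {0, 2, 4, 6}
Tree: B1–B2, B1–B3, B2–B4, B3–B5

Every bag has size at most 4, so the width is 4 − 1 = 3 and tw(G) ≤ 3. On the other hand G contains the 4-clique {0, 2, 4, 6}. A clique must lie in a single bag of any decomposition, so no decomposition can have width below 3. The upper and lower bounds meet at 3, so that is the treewidth.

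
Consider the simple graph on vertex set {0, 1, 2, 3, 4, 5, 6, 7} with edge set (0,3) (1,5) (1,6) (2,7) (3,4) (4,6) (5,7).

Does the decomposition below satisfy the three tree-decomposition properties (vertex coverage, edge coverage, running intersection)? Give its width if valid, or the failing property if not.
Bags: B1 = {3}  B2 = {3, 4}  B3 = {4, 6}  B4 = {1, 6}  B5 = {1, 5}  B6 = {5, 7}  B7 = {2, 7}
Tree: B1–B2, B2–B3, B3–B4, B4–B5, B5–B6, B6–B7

A tree decomposition must satisfy three properties: every vertex lies in some bag; for every edge, both endpoints lie together in some bag; and for every vertex, the bags containing it form a connected subtree. Here vertex 0 appears in no bag, so the decomposition is invalid.

No — vertex 0 appears in no bag.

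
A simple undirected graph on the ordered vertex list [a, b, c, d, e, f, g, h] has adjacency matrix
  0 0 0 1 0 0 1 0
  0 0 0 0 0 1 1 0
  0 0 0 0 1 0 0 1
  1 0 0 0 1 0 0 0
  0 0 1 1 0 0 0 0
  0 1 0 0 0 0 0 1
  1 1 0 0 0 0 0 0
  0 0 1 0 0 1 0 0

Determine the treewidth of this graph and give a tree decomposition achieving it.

Treewidth 2.
Bags: B1 = {a, d, g}  B2 = {b, d, g}  B3 = {b, d, f}  B4 = {d, f, h}  B5 = {c, d, h}  B6 = {c, d, e}
Tree: B1–B2, B2–B3, B3–B4, B4–B5, B5–B6

Each bag holds 3 vertices, so the decomposition has width 2, which upper-bounds the treewidth. Since d–a–g–b–f–h–c–e–d is a cycle in G, G is not acyclic. Forests are exactly the graphs of treewidth ≤ 1, so tw(G) ≥ 2. The upper and lower bounds meet at 2, so that is the treewidth.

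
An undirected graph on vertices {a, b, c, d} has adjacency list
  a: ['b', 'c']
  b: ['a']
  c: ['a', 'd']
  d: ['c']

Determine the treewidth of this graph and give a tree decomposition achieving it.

The largest bag has 2 vertices, giving width 1; this decomposition certifies tw(G) ≤ 1. Any graph with an edge has treewidth ≥ 1, and G has the edge c–d. Therefore the treewidth is 1.

Treewidth 1.
Bags: B1 = {c, d}  B2 = {a, c}  B3 = {a, b}
Tree: B1–B2, B2–B3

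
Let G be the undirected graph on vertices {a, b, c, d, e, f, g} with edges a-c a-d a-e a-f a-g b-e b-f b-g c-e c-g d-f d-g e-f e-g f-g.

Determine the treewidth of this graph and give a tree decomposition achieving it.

Treewidth 3.
One optimal decomposition is:
Bags: B1 = {a, d, f, g}  B2 = {a, e, f, g}  B3 = {b, e, f, g}  B4 = {a, c, e, g}
Tree: B1–B2, B2–B3, B2–B4

Every bag has size at most 4, so the width is 4 − 1 = 3 and tw(G) ≤ 3. On the other hand G contains the 4-clique {a, c, e, g}. A clique must lie in a single bag of any decomposition, so no decomposition can have width below 3. Hence tw(G) = 3 exactly.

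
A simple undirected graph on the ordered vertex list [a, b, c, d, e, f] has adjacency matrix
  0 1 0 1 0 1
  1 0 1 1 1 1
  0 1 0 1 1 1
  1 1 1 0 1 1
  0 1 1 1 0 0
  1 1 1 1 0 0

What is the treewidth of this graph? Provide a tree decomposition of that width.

Treewidth 3.
One optimal decomposition is:
Bags: B1 = {b, c, d, f}  B2 = {a, b, d, f}  B3 = {b, c, d, e}
Tree: B1–B2, B1–B3

Every bag has size at most 4, so the width is 4 − 1 = 3 and tw(G) ≤ 3. For the lower bound, the 4 vertices {b, c, d, e} are pairwise adjacent, and any tree decomposition puts a clique entirely inside one bag — forcing width ≥ 3. Therefore the treewidth is 3.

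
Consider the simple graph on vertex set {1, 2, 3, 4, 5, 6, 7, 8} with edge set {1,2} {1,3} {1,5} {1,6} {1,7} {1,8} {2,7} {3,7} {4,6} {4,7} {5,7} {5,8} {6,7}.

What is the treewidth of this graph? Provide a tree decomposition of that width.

Treewidth 2.
One such decomposition:
Bags: B1 = {1, 6, 7}  B2 = {1, 5, 7}  B3 = {1, 3, 7}  B4 = {4, 6, 7}  B5 = {1, 5, 8}  B6 = {1, 2, 7}
Tree: B1–B2, B1–B3, B1–B4, B2–B5, B1–B6

Each bag holds 3 vertices, so the decomposition has width 2, which upper-bounds the treewidth. On the other hand G contains the 3-clique {1, 5, 8}. A clique must lie in a single bag of any decomposition, so no decomposition can have width below 2. Therefore the treewidth is 2.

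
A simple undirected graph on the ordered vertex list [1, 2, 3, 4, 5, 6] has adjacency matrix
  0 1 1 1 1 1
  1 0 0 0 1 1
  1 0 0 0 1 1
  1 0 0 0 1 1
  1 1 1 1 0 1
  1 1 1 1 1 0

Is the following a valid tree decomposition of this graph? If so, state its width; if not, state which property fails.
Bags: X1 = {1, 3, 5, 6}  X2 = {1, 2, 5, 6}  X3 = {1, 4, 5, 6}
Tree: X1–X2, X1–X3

Every vertex of G appears in some bag (union = {1, 2, 3, 4, 5, 6}); every edge is covered by a bag; and for each vertex v the set of bags containing v is connected in the bag tree. The decomposition is therefore valid. The largest bag has 4 vertices, so the width is 3.

Yes; width 3.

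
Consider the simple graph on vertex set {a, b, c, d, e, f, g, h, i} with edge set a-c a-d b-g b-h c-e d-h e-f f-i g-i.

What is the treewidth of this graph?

2

A width-2 tree decomposition is:
Bags: B1 = {e, f, i}  B2 = {e, g, i}  B3 = {b, e, g}  B4 = {b, e, h}  B5 = {d, e, h}  B6 = {a, d, e}  B7 = {a, c, e}
Tree: B1–B2, B2–B3, B3–B4, B4–B5, B5–B6, B6–B7
Every bag has size at most 3, so the width is 3 − 1 = 2 and tw(G) ≤ 2. For the lower bound, G contains the cycle e–f–i–g–b–h–d–a–c–e, so G is not a forest; only forests have treewidth ≤ 1, hence tw(G) ≥ 2. Combining the bounds, tw(G) = 2.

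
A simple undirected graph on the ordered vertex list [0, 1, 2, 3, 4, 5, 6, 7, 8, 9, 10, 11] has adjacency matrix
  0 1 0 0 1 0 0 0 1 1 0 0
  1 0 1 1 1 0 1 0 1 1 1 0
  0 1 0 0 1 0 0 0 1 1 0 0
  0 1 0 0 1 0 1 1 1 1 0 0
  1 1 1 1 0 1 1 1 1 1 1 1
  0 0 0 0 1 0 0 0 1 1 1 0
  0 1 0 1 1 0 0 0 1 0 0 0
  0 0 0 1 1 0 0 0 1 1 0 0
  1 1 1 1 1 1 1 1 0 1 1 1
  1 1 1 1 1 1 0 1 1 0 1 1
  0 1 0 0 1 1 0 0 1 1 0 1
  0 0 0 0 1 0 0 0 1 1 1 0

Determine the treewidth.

A width-4 tree decomposition is:
Bags: B1 = {3, 4, 7, 8, 9}  B2 = {1, 3, 4, 8, 9}  B3 = {1, 3, 4, 6, 8}  B4 = {1, 4, 8, 9, 10}  B5 = {4, 8, 9, 10, 11}  B6 = {0, 1, 4, 8, 9}  B7 = {4, 5, 8, 9, 10}  B8 = {1, 2, 4, 8, 9}
Tree: B1–B2, B2–B3, B2–B4, B4–B5, B4–B6, B5–B7, B6–B8
Each bag holds 5 vertices, so the decomposition has width 4, which upper-bounds the treewidth. On the other hand G contains the 5-clique {0, 1, 4, 8, 9}. A clique must lie in a single bag of any decomposition, so no decomposition can have width below 4. The upper and lower bounds meet at 4, so that is the treewidth.

4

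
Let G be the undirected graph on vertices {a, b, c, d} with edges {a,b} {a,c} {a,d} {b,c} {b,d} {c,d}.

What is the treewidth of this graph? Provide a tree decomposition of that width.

A single bag containing all 4 vertices is trivially a valid decomposition of width 3. On the other hand G contains the 4-clique {a, b, c, d}. A clique must lie in a single bag of any decomposition, so no decomposition can have width below 3. Combining the bounds, tw(G) = 3.

Treewidth 3.
Bags: B1 = {a, b, c, d}
Tree: (single bag)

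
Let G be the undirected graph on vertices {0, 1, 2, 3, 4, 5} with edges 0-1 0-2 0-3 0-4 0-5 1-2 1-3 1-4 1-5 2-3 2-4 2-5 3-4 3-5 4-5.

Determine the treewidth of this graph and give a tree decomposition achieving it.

Treewidth 5.
One optimal decomposition is:
Bags: B1 = {0, 1, 2, 3, 4, 5}
Tree: (single bag)

A single bag containing all 6 vertices is trivially a valid decomposition of width 5. On the other hand G contains the 6-clique {0, 1, 2, 3, 4, 5}. A clique must lie in a single bag of any decomposition, so no decomposition can have width below 5. Therefore the treewidth is 5.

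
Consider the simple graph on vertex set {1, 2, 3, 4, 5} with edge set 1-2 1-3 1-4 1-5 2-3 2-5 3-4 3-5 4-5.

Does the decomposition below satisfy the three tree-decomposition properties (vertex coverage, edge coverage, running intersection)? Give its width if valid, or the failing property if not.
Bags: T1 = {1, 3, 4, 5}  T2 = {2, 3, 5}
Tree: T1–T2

A tree decomposition must satisfy three properties: every vertex lies in some bag; for every edge, both endpoints lie together in some bag; and for every vertex, the bags containing it form a connected subtree. Here edge (1,2) lies in no bag, so the decomposition is invalid.

No — edge (1,2) lies in no bag.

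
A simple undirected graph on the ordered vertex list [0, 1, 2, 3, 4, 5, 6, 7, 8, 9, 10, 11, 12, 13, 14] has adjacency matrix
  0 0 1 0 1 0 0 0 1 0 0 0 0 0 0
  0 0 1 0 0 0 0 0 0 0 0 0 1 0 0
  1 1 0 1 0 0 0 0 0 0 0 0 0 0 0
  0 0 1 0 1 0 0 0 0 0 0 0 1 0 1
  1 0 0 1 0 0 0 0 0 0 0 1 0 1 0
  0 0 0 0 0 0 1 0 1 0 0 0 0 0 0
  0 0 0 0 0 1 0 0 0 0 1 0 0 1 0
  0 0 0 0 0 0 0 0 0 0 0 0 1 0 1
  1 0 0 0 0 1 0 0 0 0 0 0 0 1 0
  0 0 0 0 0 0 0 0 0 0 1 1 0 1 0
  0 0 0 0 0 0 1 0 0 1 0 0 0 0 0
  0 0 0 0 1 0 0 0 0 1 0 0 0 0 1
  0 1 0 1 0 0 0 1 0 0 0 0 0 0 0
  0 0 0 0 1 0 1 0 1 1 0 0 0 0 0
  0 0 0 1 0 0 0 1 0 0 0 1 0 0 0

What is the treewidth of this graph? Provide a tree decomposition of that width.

The largest bag has 4 vertices, giving width 3; this decomposition certifies tw(G) ≤ 3. For the lower bound: the 4 vertex sets {1,7,12}, {14}, {3}, {0,2,4,11} are disjoint, each induces a connected subgraph, and every pair is joined by at least one edge of G. Contracting each set to a single vertex therefore yields K_{4} as a minor, and since treewidth is minor-monotone, tw(G) ≥ tw(K_{4}) = 3. The upper and lower bounds meet at 3, so that is the treewidth.

Treewidth 3.
One such decomposition:
Bags: B1 = {1, 7, 12, 14}  B2 = {1, 3, 12, 14}  B3 = {1, 2, 3, 14}  B4 = {2, 3, 11, 14}  B5 = {2, 3, 4, 11}  B6 = {0, 2, 4, 11}  B7 = {0, 4, 9, 11}  B8 = {0, 4, 9, 13}  B9 = {0, 8, 9, 13}  B10 = {8, 9, 10, 13}  B11 = {6, 8, 10, 13}  B12 = {5, 6, 8, 10}
Tree: B1–B2, B2–B3, B3–B4, B4–B5, B5–B6, B6–B7, B7–B8, B8–B9, B9–B10, B10–B11, B11–B12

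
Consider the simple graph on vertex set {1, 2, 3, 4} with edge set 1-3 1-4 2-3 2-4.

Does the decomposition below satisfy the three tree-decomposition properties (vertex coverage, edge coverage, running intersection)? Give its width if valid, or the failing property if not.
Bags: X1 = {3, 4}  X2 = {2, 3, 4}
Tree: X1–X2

A tree decomposition must satisfy three properties: every vertex lies in some bag; for every edge, both endpoints lie together in some bag; and for every vertex, the bags containing it form a connected subtree. Here vertex 1 appears in no bag, so the decomposition is invalid.

No — vertex 1 appears in no bag.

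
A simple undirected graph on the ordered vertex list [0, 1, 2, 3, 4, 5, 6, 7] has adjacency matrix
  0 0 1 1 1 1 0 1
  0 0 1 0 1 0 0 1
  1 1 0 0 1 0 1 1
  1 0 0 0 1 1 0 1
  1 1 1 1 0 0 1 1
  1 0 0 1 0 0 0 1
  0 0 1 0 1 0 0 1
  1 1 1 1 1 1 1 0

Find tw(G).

A width-3 tree decomposition is:
Bags: B1 = {0, 3, 4, 7}  B2 = {0, 2, 4, 7}  B3 = {0, 3, 5, 7}  B4 = {1, 2, 4, 7}  B5 = {2, 4, 6, 7}
Tree: B1–B2, B1–B3, B2–B4, B4–B5
Each bag holds 4 vertices, so the decomposition has width 3, which upper-bounds the treewidth. For the lower bound, the 4 vertices {0, 2, 4, 7} are pairwise adjacent, and any tree decomposition puts a clique entirely inside one bag — forcing width ≥ 3. Hence tw(G) = 3 exactly.

3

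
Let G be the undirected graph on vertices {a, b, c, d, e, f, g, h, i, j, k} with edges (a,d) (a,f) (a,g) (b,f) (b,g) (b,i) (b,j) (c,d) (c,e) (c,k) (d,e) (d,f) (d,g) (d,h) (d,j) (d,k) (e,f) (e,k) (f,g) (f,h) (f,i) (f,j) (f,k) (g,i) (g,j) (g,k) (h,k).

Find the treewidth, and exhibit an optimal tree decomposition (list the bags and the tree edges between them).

Treewidth 3.
One such decomposition:
Bags: B1 = {d, f, g, j}  B2 = {d, f, g, k}  B3 = {b, f, g, j}  B4 = {a, d, f, g}  B5 = {d, e, f, k}  B6 = {d, f, h, k}  B7 = {b, f, g, i}  B8 = {c, d, e, k}
Tree: B1–B2, B1–B3, B1–B4, B2–B5, B2–B6, B3–B7, B5–B8

Every bag has size at most 4, so the width is 4 − 1 = 3 and tw(G) ≤ 3. On the other hand G contains the 4-clique {c, d, e, k}. A clique must lie in a single bag of any decomposition, so no decomposition can have width below 3. Hence tw(G) = 3 exactly.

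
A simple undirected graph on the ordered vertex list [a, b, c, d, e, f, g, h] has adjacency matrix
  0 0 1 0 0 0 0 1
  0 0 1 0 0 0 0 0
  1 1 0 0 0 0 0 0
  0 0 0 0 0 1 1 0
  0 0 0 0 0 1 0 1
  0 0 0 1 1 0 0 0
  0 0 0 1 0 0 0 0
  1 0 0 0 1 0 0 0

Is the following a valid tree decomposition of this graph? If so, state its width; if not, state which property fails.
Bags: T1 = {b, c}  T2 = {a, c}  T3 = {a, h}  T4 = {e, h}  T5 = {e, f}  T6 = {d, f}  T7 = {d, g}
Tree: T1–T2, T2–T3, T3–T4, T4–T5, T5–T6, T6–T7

Vertex coverage: the bags together contain {a, b, c, d, e, f, g, h}, the full vertex set. Edge coverage: each edge of G has both endpoints in at least one bag. Running intersection: for every vertex, the bags containing it form a connected subtree. All three properties hold, so this is a valid tree decomposition of width max|bag| − 1 = 1, and hence tw(G) ≤ 1.

Yes; width 1.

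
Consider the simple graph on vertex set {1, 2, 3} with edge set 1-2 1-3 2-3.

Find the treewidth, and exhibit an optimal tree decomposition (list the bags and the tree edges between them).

Treewidth 2.
One optimal decomposition is:
Bags: B1 = {1, 2, 3}
Tree: (single bag)

With just one bag of size 3, the width is 3 − 1 = 2, so tw(G) ≤ 2. Conversely, {1, 2, 3} is a clique of size 3, and the vertices of any clique must share a bag in every tree decomposition; so some bag has ≥ 3 vertices and tw(G) ≥ 2. The upper and lower bounds meet at 2, so that is the treewidth.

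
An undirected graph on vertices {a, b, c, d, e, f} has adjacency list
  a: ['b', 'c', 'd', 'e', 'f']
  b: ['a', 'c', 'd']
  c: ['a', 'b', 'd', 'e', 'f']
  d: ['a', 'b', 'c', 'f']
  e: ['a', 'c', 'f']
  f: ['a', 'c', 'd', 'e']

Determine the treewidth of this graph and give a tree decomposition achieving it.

Treewidth 3.
One optimal decomposition is:
Bags: B1 = {a, c, d, f}  B2 = {a, b, c, d}  B3 = {a, c, e, f}
Tree: B1–B2, B1–B3

Each bag holds 4 vertices, so the decomposition has width 3, which upper-bounds the treewidth. For the lower bound, the 4 vertices {a, c, d, f} are pairwise adjacent, and any tree decomposition puts a clique entirely inside one bag — forcing width ≥ 3. Therefore the treewidth is 3.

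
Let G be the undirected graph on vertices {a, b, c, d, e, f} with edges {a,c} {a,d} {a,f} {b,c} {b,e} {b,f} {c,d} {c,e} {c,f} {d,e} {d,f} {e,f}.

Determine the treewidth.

3

A width-3 tree decomposition is:
Bags: B1 = {c, d, e, f}  B2 = {b, c, e, f}  B3 = {a, c, d, f}
Tree: B1–B2, B1–B3
The largest bag has 4 vertices, giving width 3; this decomposition certifies tw(G) ≤ 3. Conversely, {c, d, e, f} is a clique of size 4, and the vertices of any clique must share a bag in every tree decomposition; so some bag has ≥ 4 vertices and tw(G) ≥ 3. The upper and lower bounds meet at 3, so that is the treewidth.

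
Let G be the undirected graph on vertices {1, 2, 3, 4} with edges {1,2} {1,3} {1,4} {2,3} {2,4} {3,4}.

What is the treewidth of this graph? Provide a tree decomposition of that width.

A single bag containing all 4 vertices is trivially a valid decomposition of width 3. For the lower bound, the 4 vertices {1, 2, 3, 4} are pairwise adjacent, and any tree decomposition puts a clique entirely inside one bag — forcing width ≥ 3. Combining the bounds, tw(G) = 3.

Treewidth 3.
One optimal decomposition is:
Bags: B1 = {1, 2, 3, 4}
Tree: (single bag)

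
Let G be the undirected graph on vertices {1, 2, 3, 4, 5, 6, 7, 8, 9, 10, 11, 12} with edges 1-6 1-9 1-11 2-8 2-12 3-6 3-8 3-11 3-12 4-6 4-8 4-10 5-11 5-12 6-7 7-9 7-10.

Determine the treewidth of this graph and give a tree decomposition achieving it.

Each bag holds 4 vertices, so the decomposition has width 3, which upper-bounds the treewidth. For the lower bound: the 4 vertex sets {7,9,10}, {4}, {6}, {1,3,8,11} are disjoint, each induces a connected subgraph, and every pair is joined by at least one edge of G. Contracting each set to a single vertex therefore yields K_{4} as a minor, and since treewidth is minor-monotone, tw(G) ≥ tw(K_{4}) = 3. Therefore the treewidth is 3.

Treewidth 3.
One optimal decomposition is:
Bags: B1 = {4, 7, 9, 10}  B2 = {4, 6, 7, 9}  B3 = {1, 4, 6, 9}  B4 = {1, 4, 6, 8}  B5 = {1, 3, 6, 8}  B6 = {1, 3, 8, 11}  B7 = {2, 3, 8, 11}  B8 = {2, 3, 11, 12}  B9 = {2, 5, 11, 12}
Tree: B1–B2, B2–B3, B3–B4, B4–B5, B5–B6, B6–B7, B7–B8, B8–B9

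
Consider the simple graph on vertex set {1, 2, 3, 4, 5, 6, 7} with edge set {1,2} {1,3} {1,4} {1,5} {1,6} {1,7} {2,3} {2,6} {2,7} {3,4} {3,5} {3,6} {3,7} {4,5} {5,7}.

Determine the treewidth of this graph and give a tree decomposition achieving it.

Treewidth 3.
Bags: B1 = {1, 3, 5, 7}  B2 = {1, 3, 4, 5}  B3 = {1, 2, 3, 7}  B4 = {1, 2, 3, 6}
Tree: B1–B2, B1–B3, B3–B4

Every bag has size at most 4, so the width is 4 − 1 = 3 and tw(G) ≤ 3. Conversely, {1, 2, 3, 6} is a clique of size 4, and the vertices of any clique must share a bag in every tree decomposition; so some bag has ≥ 4 vertices and tw(G) ≥ 3. Therefore the treewidth is 3.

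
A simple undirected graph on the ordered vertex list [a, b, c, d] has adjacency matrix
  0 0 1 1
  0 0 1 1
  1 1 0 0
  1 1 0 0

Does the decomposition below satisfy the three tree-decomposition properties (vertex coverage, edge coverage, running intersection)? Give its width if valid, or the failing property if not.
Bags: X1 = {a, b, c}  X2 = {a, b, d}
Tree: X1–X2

Yes; width 2.

Checking the three conditions: (i) the bags cover all of {a, b, c, d}; (ii) for each edge, some bag contains both endpoints; (iii) the bags containing any fixed vertex form a subtree. All hold, so the decomposition is valid with width 3 − 1 = 2.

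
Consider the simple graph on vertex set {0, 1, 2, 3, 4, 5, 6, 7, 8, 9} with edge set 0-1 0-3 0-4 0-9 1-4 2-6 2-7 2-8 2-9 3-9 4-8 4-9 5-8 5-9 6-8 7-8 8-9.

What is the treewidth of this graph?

A width-2 tree decomposition is:
Bags: B1 = {2, 7, 8}  B2 = {2, 8, 9}  B3 = {4, 8, 9}  B4 = {0, 4, 9}  B5 = {0, 3, 9}  B6 = {2, 6, 8}  B7 = {5, 8, 9}  B8 = {0, 1, 4}
Tree: B1–B2, B2–B3, B3–B4, B4–B5, B2–B6, B2–B7, B4–B8
Every bag has size at most 3, so the width is 3 − 1 = 2 and tw(G) ≤ 2. For the lower bound, the 3 vertices {0, 3, 9} are pairwise adjacent, and any tree decomposition puts a clique entirely inside one bag — forcing width ≥ 2. Combining the bounds, tw(G) = 2.

2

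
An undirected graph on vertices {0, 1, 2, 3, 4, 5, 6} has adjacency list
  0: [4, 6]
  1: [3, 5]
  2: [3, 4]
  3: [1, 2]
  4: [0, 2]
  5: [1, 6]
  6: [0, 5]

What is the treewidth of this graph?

2

A width-2 tree decomposition is:
Bags: B1 = {0, 5, 6}  B2 = {0, 1, 5}  B3 = {0, 1, 3}  B4 = {0, 2, 3}  B5 = {0, 2, 4}
Tree: B1–B2, B2–B3, B3–B4, B4–B5
Every bag has size at most 3, so the width is 3 − 1 = 2 and tw(G) ≤ 2. Since 0–6–5–1–3–2–4–0 is a cycle in G, G is not acyclic. Forests are exactly the graphs of treewidth ≤ 1, so tw(G) ≥ 2. Therefore the treewidth is 2.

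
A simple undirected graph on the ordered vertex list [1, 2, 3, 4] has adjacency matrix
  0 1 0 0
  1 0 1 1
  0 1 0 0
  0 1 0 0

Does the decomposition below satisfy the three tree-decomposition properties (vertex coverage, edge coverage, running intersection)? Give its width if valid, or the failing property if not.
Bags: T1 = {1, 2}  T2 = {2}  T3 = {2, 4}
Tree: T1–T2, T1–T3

A tree decomposition must satisfy three properties: every vertex lies in some bag; for every edge, both endpoints lie together in some bag; and for every vertex, the bags containing it form a connected subtree. Here vertex 3 appears in no bag, so the decomposition is invalid.

No — vertex 3 appears in no bag.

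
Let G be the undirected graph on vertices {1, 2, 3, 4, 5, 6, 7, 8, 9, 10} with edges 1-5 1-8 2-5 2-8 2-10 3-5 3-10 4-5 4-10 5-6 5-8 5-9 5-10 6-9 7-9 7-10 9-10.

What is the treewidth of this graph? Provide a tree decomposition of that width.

Treewidth 2.
One optimal decomposition is:
Bags: B1 = {5, 9, 10}  B2 = {3, 5, 10}  B3 = {2, 5, 10}  B4 = {4, 5, 10}  B5 = {2, 5, 8}  B6 = {7, 9, 10}  B7 = {5, 6, 9}  B8 = {1, 5, 8}
Tree: B1–B2, B1–B3, B1–B4, B3–B5, B1–B6, B1–B7, B5–B8

The largest bag has 3 vertices, giving width 2; this decomposition certifies tw(G) ≤ 2. On the other hand G contains the 3-clique {1, 5, 8}. A clique must lie in a single bag of any decomposition, so no decomposition can have width below 2. Therefore the treewidth is 2.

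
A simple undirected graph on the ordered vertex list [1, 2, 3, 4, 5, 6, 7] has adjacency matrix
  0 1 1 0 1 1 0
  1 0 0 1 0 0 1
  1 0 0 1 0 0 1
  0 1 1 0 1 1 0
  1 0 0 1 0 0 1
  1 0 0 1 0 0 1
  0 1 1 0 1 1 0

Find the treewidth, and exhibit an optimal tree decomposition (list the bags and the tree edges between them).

Treewidth 3.
One optimal decomposition is:
Bags: B1 = {1, 4, 6, 7}  B2 = {1, 4, 5, 7}  B3 = {1, 2, 4, 7}  B4 = {1, 3, 4, 7}
Tree: B1–B2, B2–B3, B3–B4

The largest bag has 4 vertices, giving width 3; this decomposition certifies tw(G) ≤ 3. For the lower bound: the 4 vertex sets {4,6}, {1,5}, {7}, {2} are disjoint, each induces a connected subgraph, and every pair is joined by at least one edge of G. Contracting each set to a single vertex therefore yields K_{4} as a minor, and since treewidth is minor-monotone, tw(G) ≥ tw(K_{4}) = 3. Therefore the treewidth is 3.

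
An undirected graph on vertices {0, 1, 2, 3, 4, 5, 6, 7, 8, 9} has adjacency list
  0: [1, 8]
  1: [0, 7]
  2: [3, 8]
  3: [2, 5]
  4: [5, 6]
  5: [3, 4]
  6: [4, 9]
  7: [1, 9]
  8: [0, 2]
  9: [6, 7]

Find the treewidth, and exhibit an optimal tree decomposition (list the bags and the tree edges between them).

Every bag has size at most 3, so the width is 3 − 1 = 2 and tw(G) ≤ 2. For the lower bound, G contains the cycle 8–2–3–5–4–6–9–7–1–0–8, so G is not a forest; only forests have treewidth ≤ 1, hence tw(G) ≥ 2. Hence tw(G) = 2 exactly.

Treewidth 2.
One optimal decomposition is:
Bags: B1 = {2, 3, 8}  B2 = {3, 5, 8}  B3 = {4, 5, 8}  B4 = {4, 6, 8}  B5 = {6, 8, 9}  B6 = {7, 8, 9}  B7 = {1, 7, 8}  B8 = {0, 1, 8}
Tree: B1–B2, B2–B3, B3–B4, B4–B5, B5–B6, B6–B7, B7–B8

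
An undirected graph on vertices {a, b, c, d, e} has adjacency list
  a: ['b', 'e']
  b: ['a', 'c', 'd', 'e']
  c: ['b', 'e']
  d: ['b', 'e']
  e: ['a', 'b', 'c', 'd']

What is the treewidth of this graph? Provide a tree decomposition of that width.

The largest bag has 3 vertices, giving width 2; this decomposition certifies tw(G) ≤ 2. On the other hand G contains the 3-clique {b, d, e}. A clique must lie in a single bag of any decomposition, so no decomposition can have width below 2. Hence tw(G) = 2 exactly.

Treewidth 2.
Bags: B1 = {b, d, e}  B2 = {b, c, e}  B3 = {a, b, e}
Tree: B1–B2, B1–B3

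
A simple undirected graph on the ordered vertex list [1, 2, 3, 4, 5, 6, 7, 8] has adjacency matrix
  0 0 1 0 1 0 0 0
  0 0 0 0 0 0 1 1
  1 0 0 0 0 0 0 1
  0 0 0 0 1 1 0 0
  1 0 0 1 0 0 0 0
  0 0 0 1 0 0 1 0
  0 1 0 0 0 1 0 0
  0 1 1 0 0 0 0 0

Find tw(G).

A width-2 tree decomposition is:
Bags: B1 = {4, 6, 7}  B2 = {4, 5, 7}  B3 = {1, 5, 7}  B4 = {1, 3, 7}  B5 = {3, 7, 8}  B6 = {2, 7, 8}
Tree: B1–B2, B2–B3, B3–B4, B4–B5, B5–B6
The largest bag has 3 vertices, giving width 2; this decomposition certifies tw(G) ≤ 2. For the lower bound, G contains the cycle 7–6–4–5–1–3–8–2–7, so G is not a forest; only forests have treewidth ≤ 1, hence tw(G) ≥ 2. Therefore the treewidth is 2.

2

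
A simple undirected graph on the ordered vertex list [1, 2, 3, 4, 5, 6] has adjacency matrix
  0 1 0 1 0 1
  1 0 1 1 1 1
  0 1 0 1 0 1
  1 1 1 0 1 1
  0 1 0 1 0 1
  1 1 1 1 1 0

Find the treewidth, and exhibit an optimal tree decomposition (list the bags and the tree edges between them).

Each bag holds 4 vertices, so the decomposition has width 3, which upper-bounds the treewidth. For the lower bound, the 4 vertices {1, 2, 4, 6} are pairwise adjacent, and any tree decomposition puts a clique entirely inside one bag — forcing width ≥ 3. Combining the bounds, tw(G) = 3.

Treewidth 3.
One optimal decomposition is:
Bags: B1 = {2, 3, 4, 6}  B2 = {2, 4, 5, 6}  B3 = {1, 2, 4, 6}
Tree: B1–B2, B1–B3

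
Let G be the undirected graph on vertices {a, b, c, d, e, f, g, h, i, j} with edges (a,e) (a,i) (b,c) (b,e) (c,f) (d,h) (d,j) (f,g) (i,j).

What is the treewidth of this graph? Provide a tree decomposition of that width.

Treewidth 1.
One such decomposition:
Bags: B1 = {d, h}  B2 = {d, j}  B3 = {i, j}  B4 = {a, i}  B5 = {a, e}  B6 = {b, e}  B7 = {b, c}  B8 = {c, f}  B9 = {f, g}
Tree: B1–B2, B2–B3, B3–B4, B4–B5, B5–B6, B6–B7, B7–B8, B8–B9

The largest bag has 2 vertices, giving width 1; this decomposition certifies tw(G) ≤ 1. G has an edge, so its treewidth is at least 1. Combining the bounds, tw(G) = 1.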